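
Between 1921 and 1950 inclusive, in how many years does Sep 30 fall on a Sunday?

4

Day of week of September 30 in each year:
1921: Fri, 1922: Sat, 1923: Sun ✓, 1924: Tue, 1925: Wed, 1926: Thu, 1927: Fri, 1928: Sun ✓, 1929: Mon, 1930: Tue, 1931: Wed, 1932: Fri, 1933: Sat, 1934: Sun ✓, 1935: Mon, 1936: Wed, 1937: Thu, 1938: Fri, 1939: Sat, 1940: Mon, 1941: Tue, 1942: Wed, 1943: Thu, 1944: Sat, 1945: Sun ✓, 1946: Mon, 1947: Tue, 1948: Thu, 1949: Fri, 1950: Sat
Sundays: 1923, 1928, 1934, 1945.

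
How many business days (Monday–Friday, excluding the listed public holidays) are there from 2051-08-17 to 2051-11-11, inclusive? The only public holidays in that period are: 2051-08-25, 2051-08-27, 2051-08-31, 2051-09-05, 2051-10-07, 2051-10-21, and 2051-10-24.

58

2051-08-17 is a Thursday.
That's 87 days from start to end, counting both.
87 = 7 × 12 + 3, so there are 12 full weeks plus 3 extra days.
Each full week contributes 5 weekdays (Mon–Fri): 12 × 5 = 60.
The 3 extra days are Thursday, Friday, Saturday — 2 of them qualify.
Total: 60 + 2 = 62.
Holidays: 2051-08-25 (Fri); 2051-08-27 (Sun); 2051-08-31 (Thu); 2051-09-05 (Tue); 2051-10-07 (Sat); 2051-10-21 (Sat); 2051-10-24 (Tue).
4 of the 7 holidays fall on weekdays; the rest are weekends and were already excluded.
Business days: 62 − 4 = 58.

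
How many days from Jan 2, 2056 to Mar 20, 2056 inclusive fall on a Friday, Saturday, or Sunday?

34

Jan 2, 2056 is a Sunday.
The range spans 79 days (inclusive of both endpoints).
79 = 7 × 11 + 2, so there are 11 full weeks plus 2 extra days.
Each full week contributes 3 days from the set (Fri, Sat, Sun): 11 × 3 = 33.
The 2 extra days are Sunday, Monday — 1 of them qualifies.
Total: 33 + 1 = 34.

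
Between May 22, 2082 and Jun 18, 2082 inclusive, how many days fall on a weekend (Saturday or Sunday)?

8

May 22, 2082 is a Friday.
From May 22, 2082 to Jun 18, 2082 is 28 days inclusive.
28 = 7 × 4, so the span is exactly 4 full weeks.
Each full week contributes 2 weekend days (Sat, Sun): 4 × 2 = 8.
Total: 8.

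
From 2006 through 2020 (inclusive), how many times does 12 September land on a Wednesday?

Day of week of September 12 in each year:
2006: Tue, 2007: Wed ✓, 2008: Fri, 2009: Sat, 2010: Sun, 2011: Mon, 2012: Wed ✓, 2013: Thu, 2014: Fri, 2015: Sat, 2016: Mon, 2017: Tue, 2018: Wed ✓, 2019: Thu, 2020: Sat
Wednesdays: 2007, 2012, 2018.

3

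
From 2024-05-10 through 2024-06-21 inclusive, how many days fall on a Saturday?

2024-05-10 is a Friday.
That's 43 days from start to end, counting both.
43 = 7 × 6 + 1, so there are 6 full weeks plus 1 extra day.
Each full week contributes one Saturday: 6 so far.
The 1 extra day is Friday — none qualify.
Total: 6 + 0 = 6.

6 Saturdays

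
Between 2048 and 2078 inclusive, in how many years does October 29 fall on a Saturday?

Day of week of October 29 in each year:
2048: Thu, 2049: Fri, 2050: Sat ✓, 2051: Sun, 2052: Tue, 2053: Wed, 2054: Thu, 2055: Fri, 2056: Sun, 2057: Mon, 2058: Tue, 2059: Wed, 2060: Fri, 2061: Sat ✓, 2062: Sun, 2063: Mon, 2064: Wed, 2065: Thu, 2066: Fri, 2067: Sat ✓, 2068: Mon, 2069: Tue, 2070: Wed, 2071: Thu, 2072: Sat ✓, 2073: Sun, 2074: Mon, 2075: Tue, 2076: Thu, 2077: Fri, 2078: Sat ✓
Saturdays: 2050, 2061, 2067, 2072, 2078.

5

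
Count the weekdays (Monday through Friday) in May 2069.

23 weekdays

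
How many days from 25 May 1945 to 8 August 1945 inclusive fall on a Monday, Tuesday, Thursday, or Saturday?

25 May 1945 is a Friday.
From 25 May 1945 to 8 August 1945 is 76 days inclusive.
76 = 7 × 10 + 6, so there are 10 full weeks plus 6 extra days.
Each full week contributes 4 days from the set (Mon, Tue, Thu, Sat): 10 × 4 = 40.
The 6 extra days are Fri, Sat, Sun, Mon, Tue, Wed — 3 of them qualify.
Total: 40 + 3 = 43.

43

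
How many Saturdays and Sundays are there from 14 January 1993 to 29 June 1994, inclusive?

14 January 1993 is a Thursday.
The range spans 532 days (inclusive of both endpoints).
532 = 7 × 76, so the span is exactly 76 full weeks.
Each full week contributes 2 weekend days (Sat, Sun): 76 × 2 = 152.
Total: 152.

152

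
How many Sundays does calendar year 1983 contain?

52

January 1, 1983 is a Saturday.
That's 365 days from start to end, counting both.
365 = 7 × 52 + 1, so there are 52 full weeks plus 1 extra day.
Each full week contributes one Sunday: 52 so far.
The 1 extra day is Saturday — none qualify.
Total: 52 + 0 = 52.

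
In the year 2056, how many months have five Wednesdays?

A month has five Wednesdays exactly when Wednesday falls within its first (length − 28) days.
Jan: 31 days, starts Sat → 5 of Sat, Sun, Mon
Feb: 29 days, starts Tue → 5 of Tue
Mar: 31 days, starts Wed → 5 of Wed, Thu, Fri ✓
Apr: 30 days, starts Sat → 5 of Sat, Sun
May: 31 days, starts Mon → 5 of Mon, Tue, Wed ✓
Jun: 30 days, starts Thu → 5 of Thu, Fri
Jul: 31 days, starts Sat → 5 of Sat, Sun, Mon
Aug: 31 days, starts Tue → 5 of Tue, Wed, Thu ✓
Sep: 30 days, starts Fri → 5 of Fri, Sat
Oct: 31 days, starts Sun → 5 of Sun, Mon, Tue
Nov: 30 days, starts Wed → 5 of Wed, Thu ✓
Dec: 31 days, starts Fri → 5 of Fri, Sat, Sun
Months with five Wednesdays: Mar, May, Aug, Nov.

4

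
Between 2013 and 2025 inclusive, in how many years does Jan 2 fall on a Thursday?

3

Day of week of January 2 in each year:
2013: Wed, 2014: Thu ✓, 2015: Fri, 2016: Sat, 2017: Mon, 2018: Tue, 2019: Wed, 2020: Thu ✓, 2021: Sat, 2022: Sun, 2023: Mon, 2024: Tue, 2025: Thu ✓
Thursdays: 2014, 2020, 2025.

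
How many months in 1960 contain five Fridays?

5

A month has five Fridays exactly when Friday falls within its first (length − 28) days.
Jan: 31 days, starts Fri → 5 of Fri, Sat, Sun ✓
Feb: 29 days, starts Mon → 5 of Mon
Mar: 31 days, starts Tue → 5 of Tue, Wed, Thu
Apr: 30 days, starts Fri → 5 of Fri, Sat ✓
May: 31 days, starts Sun → 5 of Sun, Mon, Tue
Jun: 30 days, starts Wed → 5 of Wed, Thu
Jul: 31 days, starts Fri → 5 of Fri, Sat, Sun ✓
Aug: 31 days, starts Mon → 5 of Mon, Tue, Wed
Sep: 30 days, starts Thu → 5 of Thu, Fri ✓
Oct: 31 days, starts Sat → 5 of Sat, Sun, Mon
Nov: 30 days, starts Tue → 5 of Tue, Wed
Dec: 31 days, starts Thu → 5 of Thu, Fri, Sat ✓
Months with five Fridays: Jan, Apr, Jul, Sep, Dec.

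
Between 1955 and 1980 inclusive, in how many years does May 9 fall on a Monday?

Day of week of May 9 in each year:
1955: Mon ✓, 1956: Wed, 1957: Thu, 1958: Fri, 1959: Sat, 1960: Mon ✓, 1961: Tue, 1962: Wed, 1963: Thu, 1964: Sat, 1965: Sun, 1966: Mon ✓, 1967: Tue, 1968: Thu, 1969: Fri, 1970: Sat, 1971: Sun, 1972: Tue, 1973: Wed, 1974: Thu, 1975: Fri, 1976: Sun, 1977: Mon ✓, 1978: Tue, 1979: Wed, 1980: Fri
Mondays: 1955, 1960, 1966, 1977.

4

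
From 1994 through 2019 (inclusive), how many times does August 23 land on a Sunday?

3

Day of week of August 23 in each year:
1994: Tue, 1995: Wed, 1996: Fri, 1997: Sat, 1998: Sun ✓, 1999: Mon, 2000: Wed, 2001: Thu, 2002: Fri, 2003: Sat, 2004: Mon, 2005: Tue, 2006: Wed, 2007: Thu, 2008: Sat, 2009: Sun ✓, 2010: Mon, 2011: Tue, 2012: Thu, 2013: Fri, 2014: Sat, 2015: Sun ✓, 2016: Tue, 2017: Wed, 2018: Thu, 2019: Fri
Sundays: 1998, 2009, 2015.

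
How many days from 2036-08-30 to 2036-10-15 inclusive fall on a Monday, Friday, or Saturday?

20

2036-08-30 is a Saturday.
That's 47 days from start to end, counting both.
47 = 7 × 6 + 5, so there are 6 full weeks plus 5 extra days.
Each full week contributes 3 days from the set (Mon, Fri, Sat): 6 × 3 = 18.
The 5 extra days are Sat, Sun, Mon, Tue, Wed — 2 of them qualify.
Total: 18 + 2 = 20.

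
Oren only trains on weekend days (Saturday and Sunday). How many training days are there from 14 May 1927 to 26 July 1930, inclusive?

14 May 1927 is a Saturday.
From 14 May 1927 to 26 July 1930 is 1170 days inclusive.
1170 = 7 × 167 + 1, so there are 167 full weeks plus 1 extra day.
Each full week contributes 2 weekend days (Sat, Sun): 167 × 2 = 334.
The 1 extra day is Sat — 1 of them qualifies.
Total: 334 + 1 = 335.

335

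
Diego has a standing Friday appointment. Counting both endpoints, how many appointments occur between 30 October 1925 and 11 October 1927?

30 October 1925 is a Friday.
The range spans 712 days (inclusive of both endpoints).
712 = 7 × 101 + 5, so there are 101 full weeks plus 5 extra days.
Each full week contributes one Friday: 101 so far.
The 5 extra days are Friday, Saturday, Sunday, Monday, Tuesday — 1 of them qualifies.
Total: 101 + 1 = 102.

102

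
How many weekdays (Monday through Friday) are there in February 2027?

20

2027-02-01 is a Monday.
That's 28 days from start to end, counting both.
28 = 7 × 4, so the span is exactly 4 full weeks.
Each full week contributes 5 weekdays (Mon–Fri): 4 × 5 = 20.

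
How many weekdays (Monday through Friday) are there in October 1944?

22

Oct 1, 1944 is a Sunday.
The range spans 31 days (inclusive of both endpoints).
31 = 7 × 4 + 3, so there are 4 full weeks plus 3 extra days.
Each full week contributes 5 weekdays (Mon–Fri): 4 × 5 = 20.
The 3 extra days are Sun, Mon, Tue — 2 of them qualify.
Total: 20 + 2 = 22.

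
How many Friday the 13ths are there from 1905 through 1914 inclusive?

Friday-the-13ths by year:
1905: Jan, Oct
1906: Apr, Jul
1907: Sep, Dec
1908: Mar, Nov
1909: Aug
1910: May
1911: Jan, Oct
1912: Sep, Dec
1913: Jun
1914: Feb, Mar, Nov

18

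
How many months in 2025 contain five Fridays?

A month has five Fridays exactly when Friday falls within its first (length − 28) days.
Jan: 31 days, starts Wed → 5 of Wed, Thu, Fri ✓
Feb: 28 days, starts Sat → 5 of (none)
Mar: 31 days, starts Sat → 5 of Sat, Sun, Mon
Apr: 30 days, starts Tue → 5 of Tue, Wed
May: 31 days, starts Thu → 5 of Thu, Fri, Sat ✓
Jun: 30 days, starts Sun → 5 of Sun, Mon
Jul: 31 days, starts Tue → 5 of Tue, Wed, Thu
Aug: 31 days, starts Fri → 5 of Fri, Sat, Sun ✓
Sep: 30 days, starts Mon → 5 of Mon, Tue
Oct: 31 days, starts Wed → 5 of Wed, Thu, Fri ✓
Nov: 30 days, starts Sat → 5 of Sat, Sun
Dec: 31 days, starts Mon → 5 of Mon, Tue, Wed
Months with five Fridays: Jan, May, Aug, Oct.

4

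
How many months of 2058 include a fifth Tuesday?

5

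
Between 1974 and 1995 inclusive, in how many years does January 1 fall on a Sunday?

4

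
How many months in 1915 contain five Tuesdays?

4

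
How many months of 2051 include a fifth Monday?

4

A month has five Mondays exactly when Monday falls within its first (length − 28) days.
Jan: 31 days, starts Sun → 5 of Sun, Mon, Tue ✓
Feb: 28 days, starts Wed → 5 of (none)
Mar: 31 days, starts Wed → 5 of Wed, Thu, Fri
Apr: 30 days, starts Sat → 5 of Sat, Sun
May: 31 days, starts Mon → 5 of Mon, Tue, Wed ✓
Jun: 30 days, starts Thu → 5 of Thu, Fri
Jul: 31 days, starts Sat → 5 of Sat, Sun, Mon ✓
Aug: 31 days, starts Tue → 5 of Tue, Wed, Thu
Sep: 30 days, starts Fri → 5 of Fri, Sat
Oct: 31 days, starts Sun → 5 of Sun, Mon, Tue ✓
Nov: 30 days, starts Wed → 5 of Wed, Thu
Dec: 31 days, starts Fri → 5 of Fri, Sat, Sun
Months with five Mondays: Jan, May, Jul, Oct.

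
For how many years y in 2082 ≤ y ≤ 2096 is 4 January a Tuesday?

3

Day of week of January 4 in each year:
2082: Sun, 2083: Mon, 2084: Tue ✓, 2085: Thu, 2086: Fri, 2087: Sat, 2088: Sun, 2089: Tue ✓, 2090: Wed, 2091: Thu, 2092: Fri, 2093: Sun, 2094: Mon, 2095: Tue ✓, 2096: Wed
Tuesdays: 2084, 2089, 2095.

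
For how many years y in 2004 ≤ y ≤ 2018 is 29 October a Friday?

Day of week of October 29 in each year:
2004: Fri ✓, 2005: Sat, 2006: Sun, 2007: Mon, 2008: Wed, 2009: Thu, 2010: Fri ✓, 2011: Sat, 2012: Mon, 2013: Tue, 2014: Wed, 2015: Thu, 2016: Sat, 2017: Sun, 2018: Mon
Fridays: 2004, 2010.

2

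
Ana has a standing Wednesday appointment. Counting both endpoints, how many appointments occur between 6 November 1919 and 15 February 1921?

6 November 1919 is a Thursday.
From 6 November 1919 to 15 February 1921 is 468 days inclusive.
468 = 7 × 66 + 6, so there are 66 full weeks plus 6 extra days.
Each full week contributes one Wednesday: 66 so far.
The 6 extra days are Thursday, Friday, Saturday, Sunday, Monday, Tuesday — none qualify.
Total: 66 + 0 = 66.

66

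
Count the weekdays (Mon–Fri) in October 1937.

21

1 October 1937 is a Friday.
From 1 October 1937 to 31 October 1937 is 31 days inclusive.
31 = 7 × 4 + 3, so there are 4 full weeks plus 3 extra days.
Each full week contributes 5 weekdays (Mon–Fri): 4 × 5 = 20.
The 3 extra days are Fri, Sat, Sun — 1 of them qualifies.
Total: 20 + 1 = 21.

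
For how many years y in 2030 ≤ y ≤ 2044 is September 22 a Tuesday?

Day of week of September 22 in each year:
2030: Sun, 2031: Mon, 2032: Wed, 2033: Thu, 2034: Fri, 2035: Sat, 2036: Mon, 2037: Tue ✓, 2038: Wed, 2039: Thu, 2040: Sat, 2041: Sun, 2042: Mon, 2043: Tue ✓, 2044: Thu
Tuesdays: 2037, 2043.

2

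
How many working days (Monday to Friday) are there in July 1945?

1 July 1945 is a Sunday.
From 1 July 1945 to 31 July 1945 is 31 days inclusive.
31 = 7 × 4 + 3, so there are 4 full weeks plus 3 extra days.
Each full week contributes 5 weekdays (Mon–Fri): 4 × 5 = 20.
The 3 extra days are Sun, Mon, Tue — 2 of them qualify.
Total: 20 + 2 = 22.

22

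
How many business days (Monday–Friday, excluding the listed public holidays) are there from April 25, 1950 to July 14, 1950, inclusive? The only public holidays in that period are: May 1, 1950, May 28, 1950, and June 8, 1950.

April 25, 1950 is a Tuesday.
The range spans 81 days (inclusive of both endpoints).
81 = 7 × 11 + 4, so there are 11 full weeks plus 4 extra days.
Each full week contributes 5 weekdays (Mon–Fri): 11 × 5 = 55.
The 4 extra days are Tue, Wed, Thu, Fri — 4 of them qualify.
Total: 55 + 4 = 59.
Holidays: May 1, 1950 (Mon); May 28, 1950 (Sun); June 8, 1950 (Thu).
2 of the 3 holidays fall on weekdays; the rest are weekends and were already excluded.
Business days: 59 − 2 = 57.

57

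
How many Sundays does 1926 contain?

52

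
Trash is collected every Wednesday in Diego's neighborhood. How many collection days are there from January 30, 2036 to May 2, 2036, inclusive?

14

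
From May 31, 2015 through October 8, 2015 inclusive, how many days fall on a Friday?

18 Fridays

May 31, 2015 is a Sunday.
That's 131 days from start to end, counting both.
131 = 7 × 18 + 5, so there are 18 full weeks plus 5 extra days.
Each full week contributes one Friday: 18 so far.
The 5 extra days are Sunday, Monday, Tuesday, Wednesday, Thursday — none qualify.
Total: 18 + 0 = 18.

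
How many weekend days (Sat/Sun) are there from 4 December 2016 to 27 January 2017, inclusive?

4 December 2016 is a Sunday.
From 4 December 2016 to 27 January 2017 is 55 days inclusive.
55 = 7 × 7 + 6, so there are 7 full weeks plus 6 extra days.
Each full week contributes 2 weekend days (Sat, Sun): 7 × 2 = 14.
The 6 extra days are Sun, Mon, Tue, Wed, Thu, Fri — 1 of them qualifies.
Total: 14 + 1 = 15.

15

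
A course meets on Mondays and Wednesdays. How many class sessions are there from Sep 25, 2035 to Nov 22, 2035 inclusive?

17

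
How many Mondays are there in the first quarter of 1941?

13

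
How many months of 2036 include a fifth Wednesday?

5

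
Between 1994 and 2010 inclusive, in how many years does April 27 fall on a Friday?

Day of week of April 27 in each year:
1994: Wed, 1995: Thu, 1996: Sat, 1997: Sun, 1998: Mon, 1999: Tue, 2000: Thu, 2001: Fri ✓, 2002: Sat, 2003: Sun, 2004: Tue, 2005: Wed, 2006: Thu, 2007: Fri ✓, 2008: Sun, 2009: Mon, 2010: Tue
Fridays: 2001, 2007.

2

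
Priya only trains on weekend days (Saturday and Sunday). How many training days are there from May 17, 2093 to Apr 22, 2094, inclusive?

May 17, 2093 is a Sunday.
The range spans 341 days (inclusive of both endpoints).
341 = 7 × 48 + 5, so there are 48 full weeks plus 5 extra days.
Each full week contributes 2 weekend days (Sat, Sun): 48 × 2 = 96.
The 5 extra days are Sun, Mon, Tue, Wed, Thu — 1 of them qualifies.
Total: 96 + 1 = 97.

97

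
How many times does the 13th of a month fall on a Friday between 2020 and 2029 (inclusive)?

16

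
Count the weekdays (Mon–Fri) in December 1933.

21 weekdays

December 1, 1933 is a Friday.
The range spans 31 days (inclusive of both endpoints).
31 = 7 × 4 + 3, so there are 4 full weeks plus 3 extra days.
Each full week contributes 5 weekdays (Mon–Fri): 4 × 5 = 20.
The 3 extra days are Friday, Saturday, Sunday — 1 of them qualifies.
Total: 20 + 1 = 21.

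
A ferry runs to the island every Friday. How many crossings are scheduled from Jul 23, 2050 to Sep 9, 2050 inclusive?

7 Fridays

Jul 23, 2050 is a Saturday.
The range spans 49 days (inclusive of both endpoints).
49 = 7 × 7, so the span is exactly 7 full weeks.
Each full week contributes one Friday: 7 so far.
Total: 7.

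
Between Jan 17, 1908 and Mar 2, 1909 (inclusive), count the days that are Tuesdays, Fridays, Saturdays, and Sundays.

Jan 17, 1908 is a Friday.
From Jan 17, 1908 to Mar 2, 1909 is 411 days inclusive.
411 = 7 × 58 + 5, so there are 58 full weeks plus 5 extra days.
Each full week contributes 4 days from the set (Tue, Fri, Sat, Sun): 58 × 4 = 232.
The 5 extra days are Fri, Sat, Sun, Mon, Tue — 4 of them qualify.
Total: 232 + 4 = 236.

236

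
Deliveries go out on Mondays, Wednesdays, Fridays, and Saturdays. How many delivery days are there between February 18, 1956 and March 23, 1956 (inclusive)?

20

February 18, 1956 is a Saturday.
That's 35 days from start to end, counting both.
35 = 7 × 5, so the span is exactly 5 full weeks.
Each full week contributes 4 days from the set (Mon, Wed, Fri, Sat): 5 × 4 = 20.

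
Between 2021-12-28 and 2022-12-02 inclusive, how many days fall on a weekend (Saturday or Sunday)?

96

2021-12-28 is a Tuesday.
That's 340 days from start to end, counting both.
340 = 7 × 48 + 4, so there are 48 full weeks plus 4 extra days.
Each full week contributes 2 weekend days (Sat, Sun): 48 × 2 = 96.
The 4 extra days are Tue, Wed, Thu, Fri — none qualify.
Total: 96 + 0 = 96.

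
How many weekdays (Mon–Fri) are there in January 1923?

1923-01-01 is a Monday.
From 1923-01-01 to 1923-01-31 is 31 days inclusive.
31 = 7 × 4 + 3, so there are 4 full weeks plus 3 extra days.
Each full week contributes 5 weekdays (Mon–Fri): 4 × 5 = 20.
The 3 extra days are Mon, Tue, Wed — 3 of them qualify.
Total: 20 + 3 = 23.

23 weekdays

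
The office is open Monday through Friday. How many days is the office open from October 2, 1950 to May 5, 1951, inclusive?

October 2, 1950 is a Monday.
The range spans 216 days (inclusive of both endpoints).
216 = 7 × 30 + 6, so there are 30 full weeks plus 6 extra days.
Each full week contributes 5 weekdays (Mon–Fri): 30 × 5 = 150.
The 6 extra days are Monday, Tuesday, Wednesday, Thursday, Friday, Saturday — 5 of them qualify.
Total: 150 + 5 = 155.

155 weekdays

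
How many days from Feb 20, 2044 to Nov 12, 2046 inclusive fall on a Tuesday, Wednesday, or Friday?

Feb 20, 2044 is a Saturday.
That's 997 days from start to end, counting both.
997 = 7 × 142 + 3, so there are 142 full weeks plus 3 extra days.
Each full week contributes 3 days from the set (Tue, Wed, Fri): 142 × 3 = 426.
The 3 extra days are Saturday, Sunday, Monday — none qualify.
Total: 426 + 0 = 426.

426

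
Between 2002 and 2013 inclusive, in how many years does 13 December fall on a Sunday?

1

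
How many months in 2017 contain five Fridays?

4

A month has five Fridays exactly when Friday falls within its first (length − 28) days.
Jan: 31 days, starts Sun → 5 of Sun, Mon, Tue
Feb: 28 days, starts Wed → 5 of (none)
Mar: 31 days, starts Wed → 5 of Wed, Thu, Fri ✓
Apr: 30 days, starts Sat → 5 of Sat, Sun
May: 31 days, starts Mon → 5 of Mon, Tue, Wed
Jun: 30 days, starts Thu → 5 of Thu, Fri ✓
Jul: 31 days, starts Sat → 5 of Sat, Sun, Mon
Aug: 31 days, starts Tue → 5 of Tue, Wed, Thu
Sep: 30 days, starts Fri → 5 of Fri, Sat ✓
Oct: 31 days, starts Sun → 5 of Sun, Mon, Tue
Nov: 30 days, starts Wed → 5 of Wed, Thu
Dec: 31 days, starts Fri → 5 of Fri, Sat, Sun ✓
Months with five Fridays: Mar, Jun, Sep, Dec.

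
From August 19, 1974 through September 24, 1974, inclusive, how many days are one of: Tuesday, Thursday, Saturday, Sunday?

21

August 19, 1974 is a Monday.
That's 37 days from start to end, counting both.
37 = 7 × 5 + 2, so there are 5 full weeks plus 2 extra days.
Each full week contributes 4 days from the set (Tue, Thu, Sat, Sun): 5 × 4 = 20.
The 2 extra days are Mon, Tue — 1 of them qualifies.
Total: 20 + 1 = 21.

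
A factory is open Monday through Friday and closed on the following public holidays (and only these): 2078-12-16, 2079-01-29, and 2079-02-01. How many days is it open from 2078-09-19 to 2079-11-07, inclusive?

295 business days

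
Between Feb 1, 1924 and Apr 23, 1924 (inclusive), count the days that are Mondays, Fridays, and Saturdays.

36

Feb 1, 1924 is a Friday.
From Feb 1, 1924 to Apr 23, 1924 is 83 days inclusive.
83 = 7 × 11 + 6, so there are 11 full weeks plus 6 extra days.
Each full week contributes 3 days from the set (Mon, Fri, Sat): 11 × 3 = 33.
The 6 extra days are Friday, Saturday, Sunday, Monday, Tuesday, Wednesday — 3 of them qualify.
Total: 33 + 3 = 36.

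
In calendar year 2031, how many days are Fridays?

52

2031-01-01 is a Wednesday.
The range spans 365 days (inclusive of both endpoints).
365 = 7 × 52 + 1, so there are 52 full weeks plus 1 extra day.
Each full week contributes one Friday: 52 so far.
The 1 extra day is Wed — none qualify.
Total: 52 + 0 = 52.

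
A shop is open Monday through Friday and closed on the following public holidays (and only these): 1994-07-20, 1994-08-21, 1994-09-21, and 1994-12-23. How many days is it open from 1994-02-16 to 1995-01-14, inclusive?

235 business days

1994-02-16 is a Wednesday.
The range spans 333 days (inclusive of both endpoints).
333 = 7 × 47 + 4, so there are 47 full weeks plus 4 extra days.
Each full week contributes 5 weekdays (Mon–Fri): 47 × 5 = 235.
The 4 extra days are Wed, Thu, Fri, Sat — 3 of them qualify.
Total: 235 + 3 = 238.
Holidays: 1994-07-20 (Wed); 1994-08-21 (Sun); 1994-09-21 (Wed); 1994-12-23 (Fri).
3 of the 4 holidays fall on weekdays; the rest are weekends and were already excluded.
Business days: 238 − 3 = 235.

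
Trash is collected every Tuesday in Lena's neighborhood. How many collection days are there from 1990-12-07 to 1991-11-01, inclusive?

47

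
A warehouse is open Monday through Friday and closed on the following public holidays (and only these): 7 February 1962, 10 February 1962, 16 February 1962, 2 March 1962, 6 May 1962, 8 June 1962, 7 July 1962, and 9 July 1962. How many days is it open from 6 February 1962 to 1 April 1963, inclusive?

6 February 1962 is a Tuesday.
From 6 February 1962 to 1 April 1963 is 420 days inclusive.
420 = 7 × 60, so the span is exactly 60 full weeks.
Each full week contributes 5 weekdays (Mon–Fri): 60 × 5 = 300.
Holidays: 7 February 1962 (Wed); 10 February 1962 (Sat); 16 February 1962 (Fri); 2 March 1962 (Fri); 6 May 1962 (Sun); 8 June 1962 (Fri); 7 July 1962 (Sat); 9 July 1962 (Mon).
5 of the 8 holidays fall on weekdays; the rest are weekends and were already excluded.
Business days: 300 − 5 = 295.

295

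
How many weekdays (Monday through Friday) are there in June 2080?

1 June 2080 is a Saturday.
That's 30 days from start to end, counting both.
30 = 7 × 4 + 2, so there are 4 full weeks plus 2 extra days.
Each full week contributes 5 weekdays (Mon–Fri): 4 × 5 = 20.
The 2 extra days are Saturday, Sunday — none qualify.
Total: 20 + 0 = 20.

20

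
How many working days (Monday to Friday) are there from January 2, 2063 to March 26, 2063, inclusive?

January 2, 2063 is a Tuesday.
The range spans 84 days (inclusive of both endpoints).
84 = 7 × 12, so the span is exactly 12 full weeks.
Each full week contributes 5 weekdays (Mon–Fri): 12 × 5 = 60.
Total: 60.

60 weekdays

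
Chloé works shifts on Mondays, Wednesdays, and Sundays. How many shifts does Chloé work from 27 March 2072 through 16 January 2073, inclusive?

27 March 2072 is a Sunday.
From 27 March 2072 to 16 January 2073 is 296 days inclusive.
296 = 7 × 42 + 2, so there are 42 full weeks plus 2 extra days.
Each full week contributes 3 days from the set (Mon, Wed, Sun): 42 × 3 = 126.
The 2 extra days are Sun, Mon — 2 of them qualify.
Total: 126 + 2 = 128.

128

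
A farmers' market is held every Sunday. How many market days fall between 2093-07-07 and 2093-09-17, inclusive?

2093-07-07 is a Tuesday.
The range spans 73 days (inclusive of both endpoints).
73 = 7 × 10 + 3, so there are 10 full weeks plus 3 extra days.
Each full week contributes one Sunday: 10 so far.
The 3 extra days are Tue, Wed, Thu — none qualify.
Total: 10 + 0 = 10.

10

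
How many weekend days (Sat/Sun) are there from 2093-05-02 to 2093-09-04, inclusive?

2093-05-02 is a Saturday.
The range spans 126 days (inclusive of both endpoints).
126 = 7 × 18, so the span is exactly 18 full weeks.
Each full week contributes 2 weekend days (Sat, Sun): 18 × 2 = 36.
Total: 36.

36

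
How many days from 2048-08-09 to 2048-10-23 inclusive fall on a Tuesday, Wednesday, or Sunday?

33

2048-08-09 is a Sunday.
From 2048-08-09 to 2048-10-23 is 76 days inclusive.
76 = 7 × 10 + 6, so there are 10 full weeks plus 6 extra days.
Each full week contributes 3 days from the set (Tue, Wed, Sun): 10 × 3 = 30.
The 6 extra days are Sun, Mon, Tue, Wed, Thu, Fri — 3 of them qualify.
Total: 30 + 3 = 33.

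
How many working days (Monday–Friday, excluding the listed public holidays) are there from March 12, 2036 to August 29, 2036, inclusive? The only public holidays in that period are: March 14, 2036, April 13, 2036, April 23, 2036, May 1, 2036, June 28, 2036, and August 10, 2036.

120

March 12, 2036 is a Wednesday.
From March 12, 2036 to August 29, 2036 is 171 days inclusive.
171 = 7 × 24 + 3, so there are 24 full weeks plus 3 extra days.
Each full week contributes 5 weekdays (Mon–Fri): 24 × 5 = 120.
The 3 extra days are Wed, Thu, Fri — 3 of them qualify.
Total: 120 + 3 = 123.
Holidays: March 14, 2036 (Fri); April 13, 2036 (Sun); April 23, 2036 (Wed); May 1, 2036 (Thu); June 28, 2036 (Sat); August 10, 2036 (Sun).
3 of the 6 holidays fall on weekdays; the rest are weekends and were already excluded.
Business days: 123 − 3 = 120.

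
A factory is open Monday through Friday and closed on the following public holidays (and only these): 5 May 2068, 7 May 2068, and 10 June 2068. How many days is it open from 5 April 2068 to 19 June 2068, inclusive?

53 business days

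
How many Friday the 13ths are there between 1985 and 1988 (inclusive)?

Friday-the-13ths by year:
1985: Sep, Dec
1986: Jun
1987: Feb, Mar, Nov
1988: May

7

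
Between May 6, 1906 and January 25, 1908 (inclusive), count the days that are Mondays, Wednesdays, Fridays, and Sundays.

360

May 6, 1906 is a Sunday.
From May 6, 1906 to January 25, 1908 is 630 days inclusive.
630 = 7 × 90, so the span is exactly 90 full weeks.
Each full week contributes 4 days from the set (Mon, Wed, Fri, Sun): 90 × 4 = 360.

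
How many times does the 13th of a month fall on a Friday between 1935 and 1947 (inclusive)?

21

Friday-the-13ths by year:
1935: Sep, Dec
1936: Mar, Nov
1937: Aug
1938: May
1939: Jan, Oct
1940: Sep, Dec
1941: Jun
1942: Feb, Mar, Nov
1943: Aug
1944: Oct
1945: Apr, Jul
1946: Sep, Dec
1947: Jun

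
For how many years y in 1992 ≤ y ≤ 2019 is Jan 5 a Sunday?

4

Day of week of January 5 in each year:
1992: Sun ✓, 1993: Tue, 1994: Wed, 1995: Thu, 1996: Fri, 1997: Sun ✓, 1998: Mon, 1999: Tue, 2000: Wed, 2001: Fri, 2002: Sat, 2003: Sun ✓, 2004: Mon, 2005: Wed, 2006: Thu, 2007: Fri, 2008: Sat, 2009: Mon, 2010: Tue, 2011: Wed, 2012: Thu, 2013: Sat, 2014: Sun ✓, 2015: Mon, 2016: Tue, 2017: Thu, 2018: Fri, 2019: Sat
Sundays: 1992, 1997, 2003, 2014.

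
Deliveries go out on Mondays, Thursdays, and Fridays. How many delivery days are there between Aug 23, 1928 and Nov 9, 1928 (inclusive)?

Aug 23, 1928 is a Thursday.
The range spans 79 days (inclusive of both endpoints).
79 = 7 × 11 + 2, so there are 11 full weeks plus 2 extra days.
Each full week contributes 3 days from the set (Mon, Thu, Fri): 11 × 3 = 33.
The 2 extra days are Thursday, Friday — 2 of them qualify.
Total: 33 + 2 = 35.

35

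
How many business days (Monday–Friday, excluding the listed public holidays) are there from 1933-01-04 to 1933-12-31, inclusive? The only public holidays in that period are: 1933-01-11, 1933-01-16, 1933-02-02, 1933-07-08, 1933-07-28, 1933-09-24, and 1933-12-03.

1933-01-04 is a Wednesday.
From 1933-01-04 to 1933-12-31 is 362 days inclusive.
362 = 7 × 51 + 5, so there are 51 full weeks plus 5 extra days.
Each full week contributes 5 weekdays (Mon–Fri): 51 × 5 = 255.
The 5 extra days are Wed, Thu, Fri, Sat, Sun — 3 of them qualify.
Total: 255 + 3 = 258.
Holidays: 1933-01-11 (Wed); 1933-01-16 (Mon); 1933-02-02 (Thu); 1933-07-08 (Sat); 1933-07-28 (Fri); 1933-09-24 (Sun); 1933-12-03 (Sun).
4 of the 7 holidays fall on weekdays; the rest are weekends and were already excluded.
Business days: 258 − 4 = 254.

254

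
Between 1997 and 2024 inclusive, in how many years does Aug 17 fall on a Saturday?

4

Day of week of August 17 in each year:
1997: Sun, 1998: Mon, 1999: Tue, 2000: Thu, 2001: Fri, 2002: Sat ✓, 2003: Sun, 2004: Tue, 2005: Wed, 2006: Thu, 2007: Fri, 2008: Sun, 2009: Mon, 2010: Tue, 2011: Wed, 2012: Fri, 2013: Sat ✓, 2014: Sun, 2015: Mon, 2016: Wed, 2017: Thu, 2018: Fri, 2019: Sat ✓, 2020: Mon, 2021: Tue, 2022: Wed, 2023: Thu, 2024: Sat ✓
Saturdays: 2002, 2013, 2019, 2024.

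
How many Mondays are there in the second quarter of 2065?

Apr 1, 2065 is a Wednesday.
From Apr 1, 2065 to Jun 30, 2065 is 91 days inclusive.
91 = 7 × 13, so the span is exactly 13 full weeks.
Each full week contributes one Monday: 13 so far.
Total: 13.

13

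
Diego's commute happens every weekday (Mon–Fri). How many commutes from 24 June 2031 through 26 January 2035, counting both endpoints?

24 June 2031 is a Tuesday.
That's 1313 days from start to end, counting both.
1313 = 7 × 187 + 4, so there are 187 full weeks plus 4 extra days.
Each full week contributes 5 weekdays (Mon–Fri): 187 × 5 = 935.
The 4 extra days are Tue, Wed, Thu, Fri — 4 of them qualify.
Total: 935 + 4 = 939.

939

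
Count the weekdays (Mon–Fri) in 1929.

1 January 1929 is a Tuesday.
The range spans 365 days (inclusive of both endpoints).
365 = 7 × 52 + 1, so there are 52 full weeks plus 1 extra day.
Each full week contributes 5 weekdays (Mon–Fri): 52 × 5 = 260.
The 1 extra day is Tue — 1 of them qualifies.
Total: 260 + 1 = 261.

261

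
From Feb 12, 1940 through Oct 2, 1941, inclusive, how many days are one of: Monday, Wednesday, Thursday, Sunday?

Feb 12, 1940 is a Monday.
The range spans 599 days (inclusive of both endpoints).
599 = 7 × 85 + 4, so there are 85 full weeks plus 4 extra days.
Each full week contributes 4 days from the set (Mon, Wed, Thu, Sun): 85 × 4 = 340.
The 4 extra days are Mon, Tue, Wed, Thu — 3 of them qualify.
Total: 340 + 3 = 343.

343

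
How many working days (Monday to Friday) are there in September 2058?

2058-09-01 is a Sunday.
That's 30 days from start to end, counting both.
30 = 7 × 4 + 2, so there are 4 full weeks plus 2 extra days.
Each full week contributes 5 weekdays (Mon–Fri): 4 × 5 = 20.
The 2 extra days are Sun, Mon — 1 of them qualifies.
Total: 20 + 1 = 21.

21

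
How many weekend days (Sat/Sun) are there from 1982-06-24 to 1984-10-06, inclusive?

1982-06-24 is a Thursday.
That's 836 days from start to end, counting both.
836 = 7 × 119 + 3, so there are 119 full weeks plus 3 extra days.
Each full week contributes 2 weekend days (Sat, Sun): 119 × 2 = 238.
The 3 extra days are Thu, Fri, Sat — 1 of them qualifies.
Total: 238 + 1 = 239.

239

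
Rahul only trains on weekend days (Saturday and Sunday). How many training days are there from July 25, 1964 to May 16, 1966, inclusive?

July 25, 1964 is a Saturday.
That's 661 days from start to end, counting both.
661 = 7 × 94 + 3, so there are 94 full weeks plus 3 extra days.
Each full week contributes 2 weekend days (Sat, Sun): 94 × 2 = 188.
The 3 extra days are Sat, Sun, Mon — 2 of them qualify.
Total: 188 + 2 = 190.

190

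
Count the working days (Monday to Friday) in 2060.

262

Jan 1, 2060 is a Thursday.
That's 366 days from start to end, counting both.
366 = 7 × 52 + 2, so there are 52 full weeks plus 2 extra days.
Each full week contributes 5 weekdays (Mon–Fri): 52 × 5 = 260.
The 2 extra days are Thu, Fri — 2 of them qualify.
Total: 260 + 2 = 262.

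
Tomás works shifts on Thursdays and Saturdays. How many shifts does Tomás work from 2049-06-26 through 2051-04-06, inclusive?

2049-06-26 is a Saturday.
That's 650 days from start to end, counting both.
650 = 7 × 92 + 6, so there are 92 full weeks plus 6 extra days.
Each full week contributes 2 days from the set (Thu, Sat): 92 × 2 = 184.
The 6 extra days are Saturday, Sunday, Monday, Tuesday, Wednesday, Thursday — 2 of them qualify.
Total: 184 + 2 = 186.

186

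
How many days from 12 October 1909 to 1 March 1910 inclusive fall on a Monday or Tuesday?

12 October 1909 is a Tuesday.
From 12 October 1909 to 1 March 1910 is 141 days inclusive.
141 = 7 × 20 + 1, so there are 20 full weeks plus 1 extra day.
Each full week contributes 2 days from the set (Mon, Tue): 20 × 2 = 40.
The 1 extra day is Tue — 1 of them qualifies.
Total: 40 + 1 = 41.

41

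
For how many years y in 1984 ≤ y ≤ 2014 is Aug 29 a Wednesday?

Day of week of August 29 in each year:
1984: Wed ✓, 1985: Thu, 1986: Fri, 1987: Sat, 1988: Mon, 1989: Tue, 1990: Wed ✓, 1991: Thu, 1992: Sat, 1993: Sun, 1994: Mon, 1995: Tue, 1996: Thu, 1997: Fri, 1998: Sat, 1999: Sun, 2000: Tue, 2001: Wed ✓, 2002: Thu, 2003: Fri, 2004: Sun, 2005: Mon, 2006: Tue, 2007: Wed ✓, 2008: Fri, 2009: Sat, 2010: Sun, 2011: Mon, 2012: Wed ✓, 2013: Thu, 2014: Fri
Wednesdays: 1984, 1990, 2001, 2007, 2012.

5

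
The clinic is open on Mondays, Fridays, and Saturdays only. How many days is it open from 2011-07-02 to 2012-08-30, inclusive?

2011-07-02 is a Saturday.
That's 426 days from start to end, counting both.
426 = 7 × 60 + 6, so there are 60 full weeks plus 6 extra days.
Each full week contributes 3 days from the set (Mon, Fri, Sat): 60 × 3 = 180.
The 6 extra days are Saturday, Sunday, Monday, Tuesday, Wednesday, Thursday — 2 of them qualify.
Total: 180 + 2 = 182.

182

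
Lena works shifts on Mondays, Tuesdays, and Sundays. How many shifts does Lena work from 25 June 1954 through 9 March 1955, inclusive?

111

25 June 1954 is a Friday.
That's 258 days from start to end, counting both.
258 = 7 × 36 + 6, so there are 36 full weeks plus 6 extra days.
Each full week contributes 3 days from the set (Mon, Tue, Sun): 36 × 3 = 108.
The 6 extra days are Fri, Sat, Sun, Mon, Tue, Wed — 3 of them qualify.
Total: 108 + 3 = 111.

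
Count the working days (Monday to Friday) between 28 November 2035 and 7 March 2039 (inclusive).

28 November 2035 is a Wednesday.
From 28 November 2035 to 7 March 2039 is 1196 days inclusive.
1196 = 7 × 170 + 6, so there are 170 full weeks plus 6 extra days.
Each full week contributes 5 weekdays (Mon–Fri): 170 × 5 = 850.
The 6 extra days are Wednesday, Thursday, Friday, Saturday, Sunday, Monday — 4 of them qualify.
Total: 850 + 4 = 854.

854 weekdays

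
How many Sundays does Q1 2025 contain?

13

January 1, 2025 is a Wednesday.
The range spans 90 days (inclusive of both endpoints).
90 = 7 × 12 + 6, so there are 12 full weeks plus 6 extra days.
Each full week contributes one Sunday: 12 so far.
The 6 extra days are Wed, Thu, Fri, Sat, Sun, Mon — 1 of them qualifies.
Total: 12 + 1 = 13.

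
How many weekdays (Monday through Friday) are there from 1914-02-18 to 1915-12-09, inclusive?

1914-02-18 is a Wednesday.
From 1914-02-18 to 1915-12-09 is 660 days inclusive.
660 = 7 × 94 + 2, so there are 94 full weeks plus 2 extra days.
Each full week contributes 5 weekdays (Mon–Fri): 94 × 5 = 470.
The 2 extra days are Wednesday, Thursday — 2 of them qualify.
Total: 470 + 2 = 472.

472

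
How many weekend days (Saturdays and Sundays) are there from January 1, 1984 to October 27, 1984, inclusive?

January 1, 1984 is a Sunday.
From January 1, 1984 to October 27, 1984 is 301 days inclusive.
301 = 7 × 43, so the span is exactly 43 full weeks.
Each full week contributes 2 weekend days (Sat, Sun): 43 × 2 = 86.

86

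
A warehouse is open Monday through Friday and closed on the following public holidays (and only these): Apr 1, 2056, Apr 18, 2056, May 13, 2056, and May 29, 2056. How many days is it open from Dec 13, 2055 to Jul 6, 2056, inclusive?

147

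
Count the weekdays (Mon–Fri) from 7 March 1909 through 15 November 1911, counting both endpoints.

703 weekdays

7 March 1909 is a Sunday.
The range spans 984 days (inclusive of both endpoints).
984 = 7 × 140 + 4, so there are 140 full weeks plus 4 extra days.
Each full week contributes 5 weekdays (Mon–Fri): 140 × 5 = 700.
The 4 extra days are Sunday, Monday, Tuesday, Wednesday — 3 of them qualify.
Total: 700 + 3 = 703.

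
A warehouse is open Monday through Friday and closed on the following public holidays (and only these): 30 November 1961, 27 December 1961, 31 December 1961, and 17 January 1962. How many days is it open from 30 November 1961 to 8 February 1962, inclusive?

48

30 November 1961 is a Thursday.
That's 71 days from start to end, counting both.
71 = 7 × 10 + 1, so there are 10 full weeks plus 1 extra day.
Each full week contributes 5 weekdays (Mon–Fri): 10 × 5 = 50.
The 1 extra day is Thursday — 1 of them qualifies.
Total: 50 + 1 = 51.
Holidays: 30 November 1961 (Thu); 27 December 1961 (Wed); 31 December 1961 (Sun); 17 January 1962 (Wed).
3 of the 4 holidays fall on weekdays; the rest are weekends and were already excluded.
Business days: 51 − 3 = 48.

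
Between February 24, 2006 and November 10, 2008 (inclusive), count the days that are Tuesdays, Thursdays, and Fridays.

424

February 24, 2006 is a Friday.
The range spans 991 days (inclusive of both endpoints).
991 = 7 × 141 + 4, so there are 141 full weeks plus 4 extra days.
Each full week contributes 3 days from the set (Tue, Thu, Fri): 141 × 3 = 423.
The 4 extra days are Friday, Saturday, Sunday, Monday — 1 of them qualifies.
Total: 423 + 1 = 424.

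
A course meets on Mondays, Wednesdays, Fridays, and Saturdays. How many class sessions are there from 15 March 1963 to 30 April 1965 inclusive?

15 March 1963 is a Friday.
From 15 March 1963 to 30 April 1965 is 778 days inclusive.
778 = 7 × 111 + 1, so there are 111 full weeks plus 1 extra day.
Each full week contributes 4 days from the set (Mon, Wed, Fri, Sat): 111 × 4 = 444.
The 1 extra day is Fri — 1 of them qualifies.
Total: 444 + 1 = 445.

445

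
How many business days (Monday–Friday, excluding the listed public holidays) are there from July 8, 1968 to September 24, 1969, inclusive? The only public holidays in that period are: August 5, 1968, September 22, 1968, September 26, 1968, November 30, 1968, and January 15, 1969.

315

July 8, 1968 is a Monday.
From July 8, 1968 to September 24, 1969 is 444 days inclusive.
444 = 7 × 63 + 3, so there are 63 full weeks plus 3 extra days.
Each full week contributes 5 weekdays (Mon–Fri): 63 × 5 = 315.
The 3 extra days are Mon, Tue, Wed — 3 of them qualify.
Total: 315 + 3 = 318.
Holidays: August 5, 1968 (Mon); September 22, 1968 (Sun); September 26, 1968 (Thu); November 30, 1968 (Sat); January 15, 1969 (Wed).
3 of the 5 holidays fall on weekdays; the rest are weekends and were already excluded.
Business days: 318 − 3 = 315.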